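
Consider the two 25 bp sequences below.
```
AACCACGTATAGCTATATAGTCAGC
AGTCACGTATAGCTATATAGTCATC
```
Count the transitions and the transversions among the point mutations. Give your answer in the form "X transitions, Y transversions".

2 transitions, 1 transversion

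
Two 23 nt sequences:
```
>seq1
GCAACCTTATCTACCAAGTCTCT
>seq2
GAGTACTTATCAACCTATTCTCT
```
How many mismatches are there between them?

7

Mismatches (1-based): position 2: C→A; position 3: A→G; position 4: A→T; position 5: C→A; position 12: T→A; position 16: A→T; position 18: G→T.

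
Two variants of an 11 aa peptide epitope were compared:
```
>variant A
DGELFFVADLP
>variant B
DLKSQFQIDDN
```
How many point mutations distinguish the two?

8

Comparing position by position, 8 residues differ: 2 (G/L), 3 (E/K), 4 (L/S), 5 (F/Q), 7 (V/Q), 8 (A/I), 10 (L/D), 11 (P/N).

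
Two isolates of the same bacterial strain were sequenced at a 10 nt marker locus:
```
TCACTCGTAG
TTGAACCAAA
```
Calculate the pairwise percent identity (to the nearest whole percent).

7 positions differ (2, 3, 4, 5, 7, 8, 10), so 3 of 10 match: 3/10 = 30%.

30%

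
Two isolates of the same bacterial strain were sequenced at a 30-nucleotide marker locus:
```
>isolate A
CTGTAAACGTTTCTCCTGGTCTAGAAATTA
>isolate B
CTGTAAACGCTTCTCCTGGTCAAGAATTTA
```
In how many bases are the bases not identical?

The sequences differ at bases 10, 22, 27 (1-based) — 3 in total.

3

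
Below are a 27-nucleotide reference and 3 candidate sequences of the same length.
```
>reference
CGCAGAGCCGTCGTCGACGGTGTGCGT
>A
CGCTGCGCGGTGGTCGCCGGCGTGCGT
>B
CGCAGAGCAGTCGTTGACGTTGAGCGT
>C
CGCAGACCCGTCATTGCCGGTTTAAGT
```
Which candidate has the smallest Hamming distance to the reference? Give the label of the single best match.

B

Hamming distances to reference — A: 6; B: 4; C: 7.
Smallest is B with 4 mismatches.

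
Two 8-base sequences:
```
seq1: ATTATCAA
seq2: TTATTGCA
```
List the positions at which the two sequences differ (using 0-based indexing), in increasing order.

Scanning 0-based: 0: A/T; 2: T/A; 3: A/T; 5: C/G; 6: A/C.

0, 2, 3, 5, 6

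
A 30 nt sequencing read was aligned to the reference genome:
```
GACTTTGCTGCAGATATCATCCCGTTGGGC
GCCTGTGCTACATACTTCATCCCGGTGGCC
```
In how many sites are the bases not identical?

8

Comparing position by position, 8 sites differ: 2 (A/C), 5 (T/G), 10 (G/A), 13 (G/T), 15 (T/C), 16 (A/T), 25 (T/G), 29 (G/C).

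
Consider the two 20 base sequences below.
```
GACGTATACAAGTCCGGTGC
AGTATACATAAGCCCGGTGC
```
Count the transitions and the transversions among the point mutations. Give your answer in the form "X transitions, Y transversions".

Transitions (purine↔purine or pyrimidine↔pyrimidine): 1 G→A, 2 A→G, 3 C→T, 4 G→A, 7 T→C, 9 C→T, 13 T→C.
Transversions (purine↔pyrimidine): none.

7 transitions, 0 transversions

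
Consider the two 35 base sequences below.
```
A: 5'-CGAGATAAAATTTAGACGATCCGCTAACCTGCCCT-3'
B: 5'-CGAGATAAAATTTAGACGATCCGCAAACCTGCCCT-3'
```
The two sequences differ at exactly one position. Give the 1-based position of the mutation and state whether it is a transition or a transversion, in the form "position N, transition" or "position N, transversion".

position 25, transversion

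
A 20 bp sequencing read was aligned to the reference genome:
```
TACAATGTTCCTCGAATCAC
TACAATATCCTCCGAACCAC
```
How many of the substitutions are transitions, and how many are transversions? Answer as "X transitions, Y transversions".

5 transitions, 0 transversions

Transitions (purine↔purine or pyrimidine↔pyrimidine): 7 G→A, 9 T→C, 11 C→T, 12 T→C, 17 T→C.
Transversions (purine↔pyrimidine): none.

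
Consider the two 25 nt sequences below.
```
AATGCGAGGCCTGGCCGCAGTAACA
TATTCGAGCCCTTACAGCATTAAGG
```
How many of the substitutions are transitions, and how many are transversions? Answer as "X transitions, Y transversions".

2 transitions, 7 transversions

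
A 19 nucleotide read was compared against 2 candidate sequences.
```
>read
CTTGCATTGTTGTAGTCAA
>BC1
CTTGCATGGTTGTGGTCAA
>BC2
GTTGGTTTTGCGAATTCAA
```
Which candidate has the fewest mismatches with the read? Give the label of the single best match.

BC1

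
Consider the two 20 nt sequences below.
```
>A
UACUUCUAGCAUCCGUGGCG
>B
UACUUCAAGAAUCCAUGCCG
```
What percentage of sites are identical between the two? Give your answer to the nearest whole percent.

80%

Mismatches at positions 7, 10, 15, 18 (1-based): 4 of 20.
Identical positions: 16/20 = 80% → 80%.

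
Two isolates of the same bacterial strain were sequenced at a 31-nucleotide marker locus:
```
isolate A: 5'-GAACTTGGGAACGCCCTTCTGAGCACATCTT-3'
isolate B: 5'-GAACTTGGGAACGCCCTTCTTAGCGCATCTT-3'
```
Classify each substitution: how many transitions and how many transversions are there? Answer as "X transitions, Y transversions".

1 transition, 1 transversion

Transitions (purine↔purine or pyrimidine↔pyrimidine): 25 A→G.
Transversions (purine↔pyrimidine): 21 G→T.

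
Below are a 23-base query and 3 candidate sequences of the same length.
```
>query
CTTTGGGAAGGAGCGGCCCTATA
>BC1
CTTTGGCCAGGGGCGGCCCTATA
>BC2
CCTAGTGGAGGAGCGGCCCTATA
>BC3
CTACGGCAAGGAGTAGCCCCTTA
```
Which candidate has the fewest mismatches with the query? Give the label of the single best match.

BC1

BC1 differs at 3 sites; BC2 differs at 4 sites; BC3 differs at 7 sites. The closest is BC1.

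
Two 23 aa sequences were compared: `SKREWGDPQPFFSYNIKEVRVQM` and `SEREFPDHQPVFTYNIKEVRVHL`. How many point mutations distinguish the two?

8

Comparing position by position, 8 residues differ: 2 (K/E), 5 (W/F), 6 (G/P), 8 (P/H), 11 (F/V), 13 (S/T), 22 (Q/H), 23 (M/L).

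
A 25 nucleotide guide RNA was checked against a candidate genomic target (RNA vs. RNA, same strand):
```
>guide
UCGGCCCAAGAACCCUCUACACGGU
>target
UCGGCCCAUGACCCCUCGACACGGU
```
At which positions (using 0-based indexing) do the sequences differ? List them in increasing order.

8, 11, 17

Scanning 0-based: 8: A/U; 11: A/C; 17: U/G.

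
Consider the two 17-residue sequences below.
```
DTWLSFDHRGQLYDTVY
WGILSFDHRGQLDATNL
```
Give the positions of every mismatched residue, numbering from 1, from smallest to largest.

Scanning 1-based: 1: D/W; 2: T/G; 3: W/I; 13: Y/D; 14: D/A; 16: V/N; 17: Y/L.

1, 2, 3, 13, 14, 16, 17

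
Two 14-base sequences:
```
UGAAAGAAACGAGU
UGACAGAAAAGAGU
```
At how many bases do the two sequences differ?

Mismatches (1-based): base 4: A→C; base 10: C→A.

2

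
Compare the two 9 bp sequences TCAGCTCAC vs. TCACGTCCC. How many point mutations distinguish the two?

3

Comparing position by position, 3 sites differ: 4 (G/C), 5 (C/G), 8 (A/C).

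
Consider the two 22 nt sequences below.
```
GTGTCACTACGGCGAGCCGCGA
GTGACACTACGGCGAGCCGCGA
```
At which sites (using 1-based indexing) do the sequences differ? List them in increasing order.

Differences at site 4 (T→A).

4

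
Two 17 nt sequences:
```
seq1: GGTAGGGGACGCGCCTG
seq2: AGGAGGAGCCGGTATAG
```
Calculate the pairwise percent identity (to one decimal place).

47.1%

Mismatches at positions 1, 3, 7, 9, 12, 13, 14, 15, 16 (1-based): 9 of 17.
Identical positions: 8/17 = 47.06% → 47.1%.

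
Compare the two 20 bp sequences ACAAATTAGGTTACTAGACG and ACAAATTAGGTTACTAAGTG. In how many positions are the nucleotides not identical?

3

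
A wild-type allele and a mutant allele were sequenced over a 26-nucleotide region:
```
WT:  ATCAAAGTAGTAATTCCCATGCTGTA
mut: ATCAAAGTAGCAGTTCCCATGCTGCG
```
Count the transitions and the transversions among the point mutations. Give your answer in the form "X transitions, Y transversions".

Transitions (purine↔purine or pyrimidine↔pyrimidine): 11 T→C, 13 A→G, 25 T→C, 26 A→G.
Transversions (purine↔pyrimidine): none.

4 transitions, 0 transversions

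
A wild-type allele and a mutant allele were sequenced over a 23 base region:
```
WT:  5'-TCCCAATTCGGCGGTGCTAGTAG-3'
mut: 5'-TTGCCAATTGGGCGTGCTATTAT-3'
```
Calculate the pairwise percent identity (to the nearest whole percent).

Mismatches at positions 2, 3, 5, 7, 9, 12, 13, 20, 23 (1-based): 9 of 23.
Identical positions: 14/23 = 60.87% → 61%.

61%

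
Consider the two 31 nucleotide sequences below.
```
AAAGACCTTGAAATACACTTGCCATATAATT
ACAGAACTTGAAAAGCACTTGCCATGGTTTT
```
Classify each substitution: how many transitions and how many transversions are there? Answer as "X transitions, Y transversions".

Transitions (purine↔purine or pyrimidine↔pyrimidine): 15 A→G, 26 A→G.
Transversions (purine↔pyrimidine): 2 A→C, 6 C→A, 14 T→A, 27 T→G, 28 A→T, 29 A→T.

2 transitions, 6 transversions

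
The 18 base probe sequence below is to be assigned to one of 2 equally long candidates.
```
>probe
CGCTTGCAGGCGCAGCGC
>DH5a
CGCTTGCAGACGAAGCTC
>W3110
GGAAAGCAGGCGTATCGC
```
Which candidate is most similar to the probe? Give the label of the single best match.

DH5a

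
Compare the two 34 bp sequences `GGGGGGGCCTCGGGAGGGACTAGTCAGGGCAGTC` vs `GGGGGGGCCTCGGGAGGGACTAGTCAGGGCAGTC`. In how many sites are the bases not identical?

No positions differ; the sequences are identical.

0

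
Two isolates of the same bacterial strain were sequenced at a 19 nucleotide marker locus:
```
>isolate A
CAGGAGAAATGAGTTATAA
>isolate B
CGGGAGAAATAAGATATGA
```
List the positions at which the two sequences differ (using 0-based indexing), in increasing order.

1, 10, 13, 17

Scanning 0-based: 1: A/G; 10: G/A; 13: T/A; 17: A/G.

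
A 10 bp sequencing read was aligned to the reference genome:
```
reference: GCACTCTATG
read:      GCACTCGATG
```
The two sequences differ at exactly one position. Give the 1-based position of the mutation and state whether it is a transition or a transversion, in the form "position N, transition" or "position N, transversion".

Position 7 changes T→G. T is a pyrimidine and G is a purine, so this is a transversion.

position 7, transversion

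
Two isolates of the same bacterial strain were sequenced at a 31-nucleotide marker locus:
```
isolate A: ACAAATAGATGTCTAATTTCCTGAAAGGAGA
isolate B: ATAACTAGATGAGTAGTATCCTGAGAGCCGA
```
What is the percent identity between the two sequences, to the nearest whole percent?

71%

Mismatches at positions 2, 5, 12, 13, 16, 18, 25, 28, 29 (1-based): 9 of 31.
Identical positions: 22/31 = 70.97% → 71%.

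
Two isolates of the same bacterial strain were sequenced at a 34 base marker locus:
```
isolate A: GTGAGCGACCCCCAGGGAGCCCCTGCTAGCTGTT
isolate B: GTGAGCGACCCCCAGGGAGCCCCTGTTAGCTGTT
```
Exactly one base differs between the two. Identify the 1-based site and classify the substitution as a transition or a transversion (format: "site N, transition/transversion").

site 26, transition

Site 26 changes C→T. C is a pyrimidine and T is a pyrimidine, so this is a transition.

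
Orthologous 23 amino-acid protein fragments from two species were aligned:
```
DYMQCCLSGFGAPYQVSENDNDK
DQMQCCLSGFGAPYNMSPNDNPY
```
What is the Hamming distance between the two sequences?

6

Comparing position by position, 6 positions differ: 2 (Y/Q), 15 (Q/N), 16 (V/M), 18 (E/P), 22 (D/P), 23 (K/Y).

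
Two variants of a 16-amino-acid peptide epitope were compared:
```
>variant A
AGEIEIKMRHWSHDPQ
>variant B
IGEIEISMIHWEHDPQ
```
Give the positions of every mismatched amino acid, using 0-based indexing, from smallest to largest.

0, 6, 8, 11

Differences at position 0 (A→I), position 6 (K→S), position 8 (R→I), position 11 (S→E).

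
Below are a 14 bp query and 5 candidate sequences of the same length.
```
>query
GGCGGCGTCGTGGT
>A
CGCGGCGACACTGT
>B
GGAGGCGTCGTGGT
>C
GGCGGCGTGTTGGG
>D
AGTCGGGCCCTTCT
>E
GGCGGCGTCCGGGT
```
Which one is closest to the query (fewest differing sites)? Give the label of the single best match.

A differs at 5 sites; B differs at 1 site; C differs at 3 sites; D differs at 8 sites; E differs at 2 sites. The closest is B.

B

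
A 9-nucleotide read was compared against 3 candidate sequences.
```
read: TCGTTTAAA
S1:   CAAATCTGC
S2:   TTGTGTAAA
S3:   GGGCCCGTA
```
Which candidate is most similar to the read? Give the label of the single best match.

S2

Hamming distances to read — S1: 8; S2: 2; S3: 7.
Smallest is S2 with 2 mismatches.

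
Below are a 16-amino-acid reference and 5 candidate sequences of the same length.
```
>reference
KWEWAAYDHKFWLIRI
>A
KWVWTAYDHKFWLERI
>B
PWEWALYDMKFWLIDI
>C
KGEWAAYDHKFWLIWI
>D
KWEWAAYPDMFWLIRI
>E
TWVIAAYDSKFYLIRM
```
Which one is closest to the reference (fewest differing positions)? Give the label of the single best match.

A differs at 3 positions; B differs at 4 positions; C differs at 2 positions; D differs at 3 positions; E differs at 6 positions. The closest is C.

C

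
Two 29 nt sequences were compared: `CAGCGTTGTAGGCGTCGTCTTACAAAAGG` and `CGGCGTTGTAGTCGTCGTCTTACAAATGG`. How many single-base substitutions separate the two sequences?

3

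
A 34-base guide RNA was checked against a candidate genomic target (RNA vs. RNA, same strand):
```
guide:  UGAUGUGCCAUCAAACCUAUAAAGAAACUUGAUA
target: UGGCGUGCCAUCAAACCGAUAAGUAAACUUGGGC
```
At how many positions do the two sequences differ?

The sequences differ at positions 3, 4, 18, 23, 24, 32, 33, 34 (1-based) — 8 in total.

8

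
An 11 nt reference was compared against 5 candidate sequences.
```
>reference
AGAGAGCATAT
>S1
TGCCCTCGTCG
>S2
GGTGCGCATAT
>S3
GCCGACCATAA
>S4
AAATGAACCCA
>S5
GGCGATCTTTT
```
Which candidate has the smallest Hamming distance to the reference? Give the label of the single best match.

S2

S1 differs at 8 positions; S2 differs at 3 positions; S3 differs at 5 positions; S4 differs at 9 positions; S5 differs at 5 positions. The closest is S2.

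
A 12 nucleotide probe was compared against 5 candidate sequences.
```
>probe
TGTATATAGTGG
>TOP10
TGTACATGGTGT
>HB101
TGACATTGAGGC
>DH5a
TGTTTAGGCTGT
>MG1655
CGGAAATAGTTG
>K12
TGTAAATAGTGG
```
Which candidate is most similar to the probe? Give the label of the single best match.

TOP10 differs at 3 sites; HB101 differs at 8 sites; DH5a differs at 5 sites; MG1655 differs at 4 sites; K12 differs at 1 site. The closest is K12.

K12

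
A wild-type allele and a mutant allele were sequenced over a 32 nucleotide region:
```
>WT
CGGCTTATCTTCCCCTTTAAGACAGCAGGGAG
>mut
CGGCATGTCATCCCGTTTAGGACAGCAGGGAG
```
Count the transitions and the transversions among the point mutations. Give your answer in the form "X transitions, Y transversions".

2 transitions, 3 transversions

Transitions (purine↔purine or pyrimidine↔pyrimidine): 7 A→G, 20 A→G.
Transversions (purine↔pyrimidine): 5 T→A, 10 T→A, 15 C→G.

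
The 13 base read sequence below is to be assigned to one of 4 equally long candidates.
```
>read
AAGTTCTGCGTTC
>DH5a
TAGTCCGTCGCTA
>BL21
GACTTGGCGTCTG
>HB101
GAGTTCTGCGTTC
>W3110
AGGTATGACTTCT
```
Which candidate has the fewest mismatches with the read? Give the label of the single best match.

Hamming distances to read — DH5a: 6; BL21: 9; HB101: 1; W3110: 8.
Smallest is HB101 with 1 mismatch.

HB101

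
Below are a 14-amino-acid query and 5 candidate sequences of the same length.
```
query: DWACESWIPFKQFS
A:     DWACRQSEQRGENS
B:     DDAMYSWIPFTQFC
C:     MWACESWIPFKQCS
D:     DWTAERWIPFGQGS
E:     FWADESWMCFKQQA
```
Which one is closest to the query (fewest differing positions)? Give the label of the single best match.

C

A differs at 9 positions; B differs at 5 positions; C differs at 2 positions; D differs at 5 positions; E differs at 6 positions. The closest is C.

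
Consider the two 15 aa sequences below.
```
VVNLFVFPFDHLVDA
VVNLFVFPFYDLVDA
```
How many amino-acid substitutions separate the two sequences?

2

Mismatches (1-based): position 10: D→Y; position 11: H→D.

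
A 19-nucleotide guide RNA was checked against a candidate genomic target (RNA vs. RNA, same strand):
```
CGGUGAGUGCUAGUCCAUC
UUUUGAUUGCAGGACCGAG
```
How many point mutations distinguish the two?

10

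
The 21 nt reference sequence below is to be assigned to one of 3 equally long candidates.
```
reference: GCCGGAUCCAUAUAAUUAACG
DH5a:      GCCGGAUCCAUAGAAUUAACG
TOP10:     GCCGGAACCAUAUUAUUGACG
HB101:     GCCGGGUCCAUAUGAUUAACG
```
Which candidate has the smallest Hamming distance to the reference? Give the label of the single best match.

DH5a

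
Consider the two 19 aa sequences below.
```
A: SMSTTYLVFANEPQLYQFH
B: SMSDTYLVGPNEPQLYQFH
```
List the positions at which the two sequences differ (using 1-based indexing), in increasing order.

Differences at position 4 (T→D), position 9 (F→G), position 10 (A→P).

4, 9, 10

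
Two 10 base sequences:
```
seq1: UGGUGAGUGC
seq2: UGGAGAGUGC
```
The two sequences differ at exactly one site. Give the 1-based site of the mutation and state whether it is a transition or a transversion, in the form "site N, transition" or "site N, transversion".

site 4, transversion

Site 4 changes U→A. U is a pyrimidine and A is a purine, so this is a transversion.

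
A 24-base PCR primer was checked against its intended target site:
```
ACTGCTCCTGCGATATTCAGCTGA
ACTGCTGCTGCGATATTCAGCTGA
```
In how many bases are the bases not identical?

The sequences differ at bases 7 (1-based) — 1 in total.

1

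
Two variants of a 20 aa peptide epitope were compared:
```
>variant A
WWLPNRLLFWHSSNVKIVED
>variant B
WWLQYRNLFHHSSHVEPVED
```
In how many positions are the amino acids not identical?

Mismatches (1-based): position 4: P→Q; position 5: N→Y; position 7: L→N; position 10: W→H; position 14: N→H; position 16: K→E; position 17: I→P.

7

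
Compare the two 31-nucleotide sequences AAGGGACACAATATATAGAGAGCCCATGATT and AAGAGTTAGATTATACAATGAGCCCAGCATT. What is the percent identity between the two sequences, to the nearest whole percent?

68%

Mismatches at positions 4, 6, 7, 9, 11, 16, 18, 19, 27, 28 (1-based): 10 of 31.
Identical positions: 21/31 = 67.74% → 68%.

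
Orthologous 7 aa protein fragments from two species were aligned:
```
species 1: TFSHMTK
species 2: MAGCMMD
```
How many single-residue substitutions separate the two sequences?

Comparing position by position, 6 positions differ: 1 (T/M), 2 (F/A), 3 (S/G), 4 (H/C), 6 (T/M), 7 (K/D).

6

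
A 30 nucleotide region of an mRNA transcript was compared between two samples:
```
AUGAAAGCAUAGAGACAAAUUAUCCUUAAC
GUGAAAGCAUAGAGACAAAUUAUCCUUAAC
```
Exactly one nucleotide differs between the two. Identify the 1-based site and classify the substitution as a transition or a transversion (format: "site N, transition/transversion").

Site 1 changes A→G. A is a purine and G is a purine, so this is a transition.

site 1, transition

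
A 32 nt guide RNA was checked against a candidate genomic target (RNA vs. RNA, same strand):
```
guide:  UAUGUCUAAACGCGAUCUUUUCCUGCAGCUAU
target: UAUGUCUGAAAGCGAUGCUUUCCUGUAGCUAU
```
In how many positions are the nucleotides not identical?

The sequences differ at positions 8, 11, 17, 18, 26 (1-based) — 5 in total.

5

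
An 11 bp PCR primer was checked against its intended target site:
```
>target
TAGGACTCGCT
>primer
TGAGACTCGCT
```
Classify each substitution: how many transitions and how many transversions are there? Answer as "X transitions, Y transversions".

2 transitions, 0 transversions

Mismatches (1-based):
site 2: A→G (purine→purine, transition)
site 3: G→A (purine→purine, transition)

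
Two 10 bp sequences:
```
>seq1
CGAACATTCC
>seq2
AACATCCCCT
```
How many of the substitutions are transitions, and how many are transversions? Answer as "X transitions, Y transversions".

5 transitions, 3 transversions

Transitions (purine↔purine or pyrimidine↔pyrimidine): 2 G→A, 5 C→T, 7 T→C, 8 T→C, 10 C→T.
Transversions (purine↔pyrimidine): 1 C→A, 3 A→C, 6 A→C.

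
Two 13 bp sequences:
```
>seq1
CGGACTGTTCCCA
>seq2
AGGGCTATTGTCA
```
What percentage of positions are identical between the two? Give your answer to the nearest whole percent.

5 positions differ (1, 4, 7, 10, 11), so 8 of 13 match: 8/13 = 61.54%.

62%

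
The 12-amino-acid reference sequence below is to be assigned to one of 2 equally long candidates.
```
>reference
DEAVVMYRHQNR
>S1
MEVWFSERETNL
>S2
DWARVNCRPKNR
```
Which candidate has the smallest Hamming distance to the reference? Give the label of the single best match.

S2

Hamming distances to reference — S1: 9; S2: 6.
Smallest is S2 with 6 mismatches.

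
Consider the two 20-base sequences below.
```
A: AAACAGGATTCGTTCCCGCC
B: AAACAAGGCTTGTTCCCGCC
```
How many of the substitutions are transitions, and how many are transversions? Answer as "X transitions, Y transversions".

4 transitions, 0 transversions

Mismatches (1-based):
position 6: G→A (purine→purine, transition)
position 8: A→G (purine→purine, transition)
position 9: T→C (pyrimidine→pyrimidine, transition)
position 11: C→T (pyrimidine→pyrimidine, transition)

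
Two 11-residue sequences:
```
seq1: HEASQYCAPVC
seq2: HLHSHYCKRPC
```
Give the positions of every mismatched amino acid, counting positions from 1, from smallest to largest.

2, 3, 5, 8, 9, 10

Scanning 1-based: 2: E/L; 3: A/H; 5: Q/H; 8: A/K; 9: P/R; 10: V/P.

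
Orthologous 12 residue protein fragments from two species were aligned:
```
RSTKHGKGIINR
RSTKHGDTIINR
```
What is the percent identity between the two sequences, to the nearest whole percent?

83%

2 positions differ (7, 8), so 10 of 12 match: 10/12 = 83.33%.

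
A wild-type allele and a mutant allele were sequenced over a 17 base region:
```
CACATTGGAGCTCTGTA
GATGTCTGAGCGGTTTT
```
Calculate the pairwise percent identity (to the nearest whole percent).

47%

9 positions differ (1, 3, 4, 6, 7, 12, 13, 15, 17), so 8 of 17 match: 8/17 = 47.06%.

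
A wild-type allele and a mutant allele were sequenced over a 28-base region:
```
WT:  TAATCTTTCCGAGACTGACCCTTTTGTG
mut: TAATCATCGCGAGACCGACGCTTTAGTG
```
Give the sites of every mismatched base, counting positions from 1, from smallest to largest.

6, 8, 9, 16, 20, 25

Scanning 1-based: 6: T/A; 8: T/C; 9: C/G; 16: T/C; 20: C/G; 25: T/A.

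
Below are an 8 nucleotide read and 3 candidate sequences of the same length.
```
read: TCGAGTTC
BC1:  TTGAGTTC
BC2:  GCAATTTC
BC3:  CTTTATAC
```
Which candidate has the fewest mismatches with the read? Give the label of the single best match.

BC1

Hamming distances to read — BC1: 1; BC2: 3; BC3: 6.
Smallest is BC1 with 1 mismatch.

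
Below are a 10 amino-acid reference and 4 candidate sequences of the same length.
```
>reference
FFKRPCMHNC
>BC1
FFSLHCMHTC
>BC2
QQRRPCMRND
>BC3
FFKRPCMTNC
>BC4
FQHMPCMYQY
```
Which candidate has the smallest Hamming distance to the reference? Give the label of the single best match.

BC1 differs at 4 positions; BC2 differs at 5 positions; BC3 differs at 1 position; BC4 differs at 6 positions. The closest is BC3.

BC3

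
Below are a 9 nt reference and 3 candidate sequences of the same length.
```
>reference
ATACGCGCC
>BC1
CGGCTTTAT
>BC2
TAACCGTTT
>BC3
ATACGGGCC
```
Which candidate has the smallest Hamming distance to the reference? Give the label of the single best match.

BC3

BC1 differs at 8 positions; BC2 differs at 7 positions; BC3 differs at 1 position. The closest is BC3.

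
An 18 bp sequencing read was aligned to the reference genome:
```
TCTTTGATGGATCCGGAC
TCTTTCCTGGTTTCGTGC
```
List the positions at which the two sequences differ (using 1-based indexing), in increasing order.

Scanning 1-based: 6: G/C; 7: A/C; 11: A/T; 13: C/T; 16: G/T; 17: A/G.

6, 7, 11, 13, 16, 17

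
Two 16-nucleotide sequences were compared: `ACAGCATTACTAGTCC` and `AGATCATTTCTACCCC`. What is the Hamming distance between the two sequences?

5

Comparing position by position, 5 bases differ: 2 (C/G), 4 (G/T), 9 (A/T), 13 (G/C), 14 (T/C).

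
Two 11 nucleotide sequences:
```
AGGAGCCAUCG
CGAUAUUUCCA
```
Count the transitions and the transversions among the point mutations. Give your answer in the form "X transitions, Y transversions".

Transitions (purine↔purine or pyrimidine↔pyrimidine): 3 G→A, 5 G→A, 6 C→U, 7 C→U, 9 U→C, 11 G→A.
Transversions (purine↔pyrimidine): 1 A→C, 4 A→U, 8 A→U.

6 transitions, 3 transversions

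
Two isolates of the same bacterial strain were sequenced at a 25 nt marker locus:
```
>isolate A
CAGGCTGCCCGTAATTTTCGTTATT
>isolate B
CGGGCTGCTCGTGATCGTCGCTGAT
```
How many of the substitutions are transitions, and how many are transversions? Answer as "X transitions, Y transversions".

6 transitions, 2 transversions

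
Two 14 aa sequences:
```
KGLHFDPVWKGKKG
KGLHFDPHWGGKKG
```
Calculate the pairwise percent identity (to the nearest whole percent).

Mismatches at positions 8, 10 (1-based): 2 of 14.
Identical positions: 12/14 = 85.71% → 86%.

86%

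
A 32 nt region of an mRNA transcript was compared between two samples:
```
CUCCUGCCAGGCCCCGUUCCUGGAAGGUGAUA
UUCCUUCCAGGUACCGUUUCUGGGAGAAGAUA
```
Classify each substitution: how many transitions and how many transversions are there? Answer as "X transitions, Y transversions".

5 transitions, 3 transversions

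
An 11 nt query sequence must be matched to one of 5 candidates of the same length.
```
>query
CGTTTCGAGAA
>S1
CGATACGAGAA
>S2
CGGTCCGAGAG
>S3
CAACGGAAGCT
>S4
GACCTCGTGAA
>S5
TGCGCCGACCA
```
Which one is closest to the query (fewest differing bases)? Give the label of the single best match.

S1

Hamming distances to query — S1: 2; S2: 3; S3: 8; S4: 5; S5: 6.
Smallest is S1 with 2 mismatches.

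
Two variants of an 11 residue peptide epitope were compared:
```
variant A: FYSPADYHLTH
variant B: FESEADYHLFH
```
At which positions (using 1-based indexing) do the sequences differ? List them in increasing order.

2, 4, 10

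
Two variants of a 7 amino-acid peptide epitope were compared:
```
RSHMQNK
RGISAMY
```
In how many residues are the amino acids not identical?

The sequences differ at residues 2, 3, 4, 5, 6, 7 (1-based) — 6 in total.

6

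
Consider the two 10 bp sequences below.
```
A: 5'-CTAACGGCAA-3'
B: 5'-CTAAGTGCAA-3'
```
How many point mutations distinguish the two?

Mismatches (1-based): base 5: C→G; base 6: G→T.

2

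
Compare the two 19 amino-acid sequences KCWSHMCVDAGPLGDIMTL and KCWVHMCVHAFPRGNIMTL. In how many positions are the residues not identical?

5

Comparing position by position, 5 positions differ: 4 (S/V), 9 (D/H), 11 (G/F), 13 (L/R), 15 (D/N).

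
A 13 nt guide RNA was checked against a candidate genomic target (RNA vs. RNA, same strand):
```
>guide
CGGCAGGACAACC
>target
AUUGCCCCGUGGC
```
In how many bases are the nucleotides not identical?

The sequences differ at bases 1, 2, 3, 4, 5, 6, 7, 8, 9, 10, 11, 12 (1-based) — 12 in total.

12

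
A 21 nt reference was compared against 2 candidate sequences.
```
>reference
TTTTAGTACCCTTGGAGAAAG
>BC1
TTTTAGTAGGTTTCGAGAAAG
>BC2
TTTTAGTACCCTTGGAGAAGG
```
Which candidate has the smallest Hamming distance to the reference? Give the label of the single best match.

Hamming distances to reference — BC1: 4; BC2: 1.
Smallest is BC2 with 1 mismatch.

BC2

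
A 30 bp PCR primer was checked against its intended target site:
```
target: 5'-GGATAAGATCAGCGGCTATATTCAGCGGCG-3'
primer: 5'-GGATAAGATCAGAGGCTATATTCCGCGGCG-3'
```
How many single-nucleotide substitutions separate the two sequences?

The sequences differ at sites 13, 24 (1-based) — 2 in total.

2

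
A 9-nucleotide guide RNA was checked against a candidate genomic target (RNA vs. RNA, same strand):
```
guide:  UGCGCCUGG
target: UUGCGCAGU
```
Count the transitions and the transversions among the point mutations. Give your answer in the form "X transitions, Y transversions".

0 transitions, 6 transversions

Transitions (purine↔purine or pyrimidine↔pyrimidine): none.
Transversions (purine↔pyrimidine): 2 G→U, 3 C→G, 4 G→C, 5 C→G, 7 U→A, 9 G→U.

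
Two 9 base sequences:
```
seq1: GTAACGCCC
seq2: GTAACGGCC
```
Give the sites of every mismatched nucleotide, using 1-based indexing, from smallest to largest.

7

Scanning 1-based: 7: C/G.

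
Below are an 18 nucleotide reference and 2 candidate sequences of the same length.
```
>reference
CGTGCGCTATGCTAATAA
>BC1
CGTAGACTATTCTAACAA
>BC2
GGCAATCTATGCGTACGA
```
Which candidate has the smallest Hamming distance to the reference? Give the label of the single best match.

BC1 differs at 5 positions; BC2 differs at 9 positions. The closest is BC1.

BC1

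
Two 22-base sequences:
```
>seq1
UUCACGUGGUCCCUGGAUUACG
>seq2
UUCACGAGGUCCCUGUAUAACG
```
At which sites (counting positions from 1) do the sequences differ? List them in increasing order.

Scanning 1-based: 7: U/A; 16: G/U; 19: U/A.

7, 16, 19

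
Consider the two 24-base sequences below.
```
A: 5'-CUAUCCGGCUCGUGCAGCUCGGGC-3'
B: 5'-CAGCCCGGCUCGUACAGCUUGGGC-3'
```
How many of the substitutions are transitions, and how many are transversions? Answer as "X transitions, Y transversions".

4 transitions, 1 transversion

Mismatches (1-based):
base 2: U→A (pyrimidine→purine, transversion)
base 3: A→G (purine→purine, transition)
base 4: U→C (pyrimidine→pyrimidine, transition)
base 14: G→A (purine→purine, transition)
base 20: C→U (pyrimidine→pyrimidine, transition)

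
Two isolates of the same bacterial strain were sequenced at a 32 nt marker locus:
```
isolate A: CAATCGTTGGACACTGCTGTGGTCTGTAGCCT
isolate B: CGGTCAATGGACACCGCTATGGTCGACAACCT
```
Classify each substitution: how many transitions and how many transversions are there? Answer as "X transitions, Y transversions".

Transitions (purine↔purine or pyrimidine↔pyrimidine): 2 A→G, 3 A→G, 6 G→A, 15 T→C, 19 G→A, 26 G→A, 27 T→C, 29 G→A.
Transversions (purine↔pyrimidine): 7 T→A, 25 T→G.

8 transitions, 2 transversions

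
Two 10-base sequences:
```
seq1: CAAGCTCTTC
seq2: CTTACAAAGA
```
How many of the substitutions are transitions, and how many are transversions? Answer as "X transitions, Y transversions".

1 transition, 7 transversions

Transitions (purine↔purine or pyrimidine↔pyrimidine): 4 G→A.
Transversions (purine↔pyrimidine): 2 A→T, 3 A→T, 6 T→A, 7 C→A, 8 T→A, 9 T→G, 10 C→A.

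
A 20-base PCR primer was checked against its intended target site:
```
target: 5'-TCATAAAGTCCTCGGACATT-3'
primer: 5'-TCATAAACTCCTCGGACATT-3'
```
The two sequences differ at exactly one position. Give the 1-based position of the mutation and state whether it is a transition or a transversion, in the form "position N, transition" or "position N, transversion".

position 8, transversion

The sequences differ only at position 8: G→C (purine→pyrimidine), a transversion.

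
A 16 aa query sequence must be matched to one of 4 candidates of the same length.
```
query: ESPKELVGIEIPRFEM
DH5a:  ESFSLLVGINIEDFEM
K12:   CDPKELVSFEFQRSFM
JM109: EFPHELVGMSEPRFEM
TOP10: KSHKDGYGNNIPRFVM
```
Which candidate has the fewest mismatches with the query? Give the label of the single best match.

JM109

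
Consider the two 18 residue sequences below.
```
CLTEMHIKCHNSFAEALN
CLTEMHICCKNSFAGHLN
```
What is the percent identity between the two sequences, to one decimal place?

4 positions differ (8, 10, 15, 16), so 14 of 18 match: 14/18 = 77.78%.

77.8%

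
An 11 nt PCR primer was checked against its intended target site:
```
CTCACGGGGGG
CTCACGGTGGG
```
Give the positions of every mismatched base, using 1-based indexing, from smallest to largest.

8

Differences at position 8 (G→T).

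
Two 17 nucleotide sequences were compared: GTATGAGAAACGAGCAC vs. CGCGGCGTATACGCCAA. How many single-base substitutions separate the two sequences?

Comparing position by position, 12 bases differ: 1 (G/C), 2 (T/G), 3 (A/C), 4 (T/G), 6 (A/C), 8 (A/T), 10 (A/T), 11 (C/A), 12 (G/C), 13 (A/G), 14 (G/C), 17 (C/A).

12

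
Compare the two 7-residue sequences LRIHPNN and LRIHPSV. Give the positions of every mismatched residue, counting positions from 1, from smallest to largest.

Scanning 1-based: 6: N/S; 7: N/V.

6, 7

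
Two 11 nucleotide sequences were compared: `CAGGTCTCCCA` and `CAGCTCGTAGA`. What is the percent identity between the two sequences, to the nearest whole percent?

5 positions differ (4, 7, 8, 9, 10), so 6 of 11 match: 6/11 = 54.55%.

55%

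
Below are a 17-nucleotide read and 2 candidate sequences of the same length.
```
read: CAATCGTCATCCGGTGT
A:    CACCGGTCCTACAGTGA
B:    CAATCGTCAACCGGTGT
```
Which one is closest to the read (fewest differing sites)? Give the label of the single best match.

B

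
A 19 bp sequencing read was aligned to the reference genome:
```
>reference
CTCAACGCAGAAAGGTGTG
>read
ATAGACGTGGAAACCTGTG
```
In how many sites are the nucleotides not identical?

Mismatches (1-based): site 1: C→A; site 3: C→A; site 4: A→G; site 8: C→T; site 9: A→G; site 14: G→C; site 15: G→C.

7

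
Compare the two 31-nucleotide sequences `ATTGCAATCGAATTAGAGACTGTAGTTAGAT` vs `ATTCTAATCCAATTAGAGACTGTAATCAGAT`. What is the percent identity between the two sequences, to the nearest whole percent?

Mismatches at positions 4, 5, 10, 25, 27 (1-based): 5 of 31.
Identical positions: 26/31 = 83.87% → 84%.

84%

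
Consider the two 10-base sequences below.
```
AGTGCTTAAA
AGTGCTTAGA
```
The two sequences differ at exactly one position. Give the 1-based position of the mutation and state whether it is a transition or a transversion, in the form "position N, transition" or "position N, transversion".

The sequences differ only at position 9: A→G (purine→purine), a transition.

position 9, transition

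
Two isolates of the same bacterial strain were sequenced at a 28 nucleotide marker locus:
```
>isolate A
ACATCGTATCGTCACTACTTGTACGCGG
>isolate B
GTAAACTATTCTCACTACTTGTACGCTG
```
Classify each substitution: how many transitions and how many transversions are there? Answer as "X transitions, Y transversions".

Mismatches (1-based):
base 1: A→G (purine→purine, transition)
base 2: C→T (pyrimidine→pyrimidine, transition)
base 4: T→A (pyrimidine→purine, transversion)
base 5: C→A (pyrimidine→purine, transversion)
base 6: G→C (purine→pyrimidine, transversion)
base 10: C→T (pyrimidine→pyrimidine, transition)
base 11: G→C (purine→pyrimidine, transversion)
base 27: G→T (purine→pyrimidine, transversion)

3 transitions, 5 transversions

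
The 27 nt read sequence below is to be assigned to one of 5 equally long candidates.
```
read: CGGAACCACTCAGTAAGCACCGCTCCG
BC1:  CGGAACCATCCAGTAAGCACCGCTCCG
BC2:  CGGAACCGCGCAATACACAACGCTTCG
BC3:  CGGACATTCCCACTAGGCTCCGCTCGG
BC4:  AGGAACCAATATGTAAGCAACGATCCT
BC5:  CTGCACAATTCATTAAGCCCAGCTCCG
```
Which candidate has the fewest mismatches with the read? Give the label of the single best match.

BC1

BC1 differs at 2 sites; BC2 differs at 7 sites; BC3 differs at 9 sites; BC4 differs at 7 sites; BC5 differs at 7 sites. The closest is BC1.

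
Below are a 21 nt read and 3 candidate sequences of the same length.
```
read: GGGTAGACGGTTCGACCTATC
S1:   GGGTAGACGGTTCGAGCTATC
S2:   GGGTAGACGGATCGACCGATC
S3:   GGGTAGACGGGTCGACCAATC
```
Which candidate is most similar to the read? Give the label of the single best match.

S1

S1 differs at 1 position; S2 differs at 2 positions; S3 differs at 2 positions. The closest is S1.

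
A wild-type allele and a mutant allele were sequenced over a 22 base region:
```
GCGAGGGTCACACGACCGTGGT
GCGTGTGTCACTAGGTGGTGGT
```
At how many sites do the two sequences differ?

The sequences differ at sites 4, 6, 12, 13, 15, 16, 17 (1-based) — 7 in total.

7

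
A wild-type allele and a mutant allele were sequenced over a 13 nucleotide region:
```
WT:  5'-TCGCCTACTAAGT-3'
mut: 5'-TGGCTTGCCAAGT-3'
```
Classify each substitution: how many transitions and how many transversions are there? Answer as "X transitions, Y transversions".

3 transitions, 1 transversion

Mismatches (1-based):
site 2: C→G (pyrimidine→purine, transversion)
site 5: C→T (pyrimidine→pyrimidine, transition)
site 7: A→G (purine→purine, transition)
site 9: T→C (pyrimidine→pyrimidine, transition)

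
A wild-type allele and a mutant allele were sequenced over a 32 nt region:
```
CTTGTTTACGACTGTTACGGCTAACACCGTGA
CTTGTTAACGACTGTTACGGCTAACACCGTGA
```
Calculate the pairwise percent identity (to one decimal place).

96.9%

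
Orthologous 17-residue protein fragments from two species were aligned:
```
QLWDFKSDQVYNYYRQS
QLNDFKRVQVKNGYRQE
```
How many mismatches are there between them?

The sequences differ at residues 3, 7, 8, 11, 13, 17 (1-based) — 6 in total.

6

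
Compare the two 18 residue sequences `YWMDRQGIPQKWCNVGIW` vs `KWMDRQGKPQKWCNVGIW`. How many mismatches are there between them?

2

Comparing position by position, 2 positions differ: 1 (Y/K), 8 (I/K).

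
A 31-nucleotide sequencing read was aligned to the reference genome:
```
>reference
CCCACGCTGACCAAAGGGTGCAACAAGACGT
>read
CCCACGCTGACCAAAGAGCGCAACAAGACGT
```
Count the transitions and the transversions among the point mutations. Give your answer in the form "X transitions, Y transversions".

Mismatches (1-based):
site 17: G→A (purine→purine, transition)
site 19: T→C (pyrimidine→pyrimidine, transition)

2 transitions, 0 transversions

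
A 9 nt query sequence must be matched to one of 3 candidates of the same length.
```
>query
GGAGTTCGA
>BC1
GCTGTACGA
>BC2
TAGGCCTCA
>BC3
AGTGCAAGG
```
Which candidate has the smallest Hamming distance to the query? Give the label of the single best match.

BC1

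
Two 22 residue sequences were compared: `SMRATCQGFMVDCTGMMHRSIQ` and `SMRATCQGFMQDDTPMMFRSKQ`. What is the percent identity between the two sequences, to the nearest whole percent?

5 positions differ (11, 13, 15, 18, 21), so 17 of 22 match: 17/22 = 77.27%.

77%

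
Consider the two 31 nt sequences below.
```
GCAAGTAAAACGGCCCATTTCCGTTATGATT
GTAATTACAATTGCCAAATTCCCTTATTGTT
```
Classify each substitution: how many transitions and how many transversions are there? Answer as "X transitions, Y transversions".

3 transitions, 7 transversions

Mismatches (1-based):
site 2: C→T (pyrimidine→pyrimidine, transition)
site 5: G→T (purine→pyrimidine, transversion)
site 8: A→C (purine→pyrimidine, transversion)
site 11: C→T (pyrimidine→pyrimidine, transition)
site 12: G→T (purine→pyrimidine, transversion)
site 16: C→A (pyrimidine→purine, transversion)
site 18: T→A (pyrimidine→purine, transversion)
site 23: G→C (purine→pyrimidine, transversion)
site 28: G→T (purine→pyrimidine, transversion)
site 29: A→G (purine→purine, transition)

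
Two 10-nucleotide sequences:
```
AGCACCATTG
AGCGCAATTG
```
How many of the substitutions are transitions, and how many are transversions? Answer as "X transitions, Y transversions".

Mismatches (1-based):
position 4: A→G (purine→purine, transition)
position 6: C→A (pyrimidine→purine, transversion)

1 transition, 1 transversion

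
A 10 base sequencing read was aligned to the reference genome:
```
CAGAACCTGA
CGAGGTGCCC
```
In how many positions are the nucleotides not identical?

Comparing position by position, 9 positions differ: 2 (A/G), 3 (G/A), 4 (A/G), 5 (A/G), 6 (C/T), 7 (C/G), 8 (T/C), 9 (G/C), 10 (A/C).

9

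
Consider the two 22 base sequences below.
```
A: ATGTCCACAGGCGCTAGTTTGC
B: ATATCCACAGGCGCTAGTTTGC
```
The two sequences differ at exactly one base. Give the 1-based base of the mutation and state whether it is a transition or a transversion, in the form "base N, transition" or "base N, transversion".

The sequences differ only at base 3: G→A (purine→purine), a transition.

base 3, transition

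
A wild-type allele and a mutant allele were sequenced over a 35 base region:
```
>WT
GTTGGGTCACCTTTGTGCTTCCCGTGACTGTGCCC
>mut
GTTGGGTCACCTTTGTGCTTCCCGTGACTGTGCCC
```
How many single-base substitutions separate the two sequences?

The two sequences are identical at every position.

0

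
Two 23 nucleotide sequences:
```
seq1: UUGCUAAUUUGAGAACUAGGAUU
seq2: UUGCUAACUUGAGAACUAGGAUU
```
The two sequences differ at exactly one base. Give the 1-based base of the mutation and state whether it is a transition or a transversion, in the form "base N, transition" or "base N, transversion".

base 8, transition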